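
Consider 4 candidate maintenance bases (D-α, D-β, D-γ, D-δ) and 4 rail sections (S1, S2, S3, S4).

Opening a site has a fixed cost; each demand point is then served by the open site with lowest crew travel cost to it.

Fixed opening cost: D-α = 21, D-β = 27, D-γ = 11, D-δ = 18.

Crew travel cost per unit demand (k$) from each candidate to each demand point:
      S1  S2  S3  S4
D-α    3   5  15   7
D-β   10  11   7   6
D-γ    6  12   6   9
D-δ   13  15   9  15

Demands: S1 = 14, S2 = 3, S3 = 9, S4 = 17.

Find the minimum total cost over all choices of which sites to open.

Open {D-α, D-γ}: assign each demand point to its cheapest open site.
  S1→D-α 14×3=42, S2→D-α 3×5=15, S3→D-γ 9×6=54, S4→D-α 17×7=119
  crew travel cost 230, fixed 32 → total 262.
Compare {D-α, D-β}: crew travel cost 222 + fixed 48 = 270.
Compare {D-α, D-β, D-γ}: crew travel cost 213 + fixed 59 = 272.
Compare {D-α, D-γ, D-δ}: crew travel cost 230 + fixed 50 = 280.
All other subsets cost ≥ 270. Minimum total cost: 262.

262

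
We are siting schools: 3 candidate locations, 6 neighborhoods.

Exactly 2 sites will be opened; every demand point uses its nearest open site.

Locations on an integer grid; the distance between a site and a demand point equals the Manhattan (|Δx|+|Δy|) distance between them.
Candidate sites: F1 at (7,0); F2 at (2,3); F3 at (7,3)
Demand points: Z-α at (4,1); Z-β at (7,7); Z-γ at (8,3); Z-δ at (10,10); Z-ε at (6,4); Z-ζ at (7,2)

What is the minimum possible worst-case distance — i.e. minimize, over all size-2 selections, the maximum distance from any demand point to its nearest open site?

Open {F1, F3}.
  Farthest demand point is Z-δ at distance 10 (to F3); all others are ≤ 10.
With {F2, F3} the worst case is 10.
With {F1, F2} the worst case is 13.
No size-2 selection achieves below 10.

10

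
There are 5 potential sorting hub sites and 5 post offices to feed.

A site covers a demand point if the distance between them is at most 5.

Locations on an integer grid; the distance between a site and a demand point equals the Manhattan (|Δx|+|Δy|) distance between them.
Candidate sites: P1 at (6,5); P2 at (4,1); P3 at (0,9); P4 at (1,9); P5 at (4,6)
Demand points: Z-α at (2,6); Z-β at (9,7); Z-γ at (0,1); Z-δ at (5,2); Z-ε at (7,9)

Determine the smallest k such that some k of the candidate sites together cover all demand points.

Coverage sets (demand points within 5 of each site):
  P1: {Z-α, Z-β, Z-δ, Z-ε}
  P2: {Z-γ, Z-δ}
  P3: {Z-α}
  P4: {Z-α}
  P5: {Z-α, Z-δ}
No single site covers all 5 demand points.
But {P1, P2} covers everything, so the minimum is 2.

2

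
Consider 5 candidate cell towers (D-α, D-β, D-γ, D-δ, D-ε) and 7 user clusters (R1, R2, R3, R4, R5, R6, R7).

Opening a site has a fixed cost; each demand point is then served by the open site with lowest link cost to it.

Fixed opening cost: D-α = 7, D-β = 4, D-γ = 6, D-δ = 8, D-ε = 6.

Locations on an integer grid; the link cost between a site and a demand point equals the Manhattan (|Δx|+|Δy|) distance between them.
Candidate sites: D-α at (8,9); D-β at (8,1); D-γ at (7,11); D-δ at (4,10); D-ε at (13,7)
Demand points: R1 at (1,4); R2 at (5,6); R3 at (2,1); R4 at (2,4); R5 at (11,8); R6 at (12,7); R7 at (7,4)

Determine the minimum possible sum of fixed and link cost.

Open {D-β, D-ε}: assign each demand point to its cheapest open site.
  R1→D-β 10, R2→D-β 8, R3→D-β 6, R4→D-β 9, R5→D-ε 3, R6→D-ε 1, R7→D-β 4
  link cost 41, fixed 10 → total 51.
Compare {D-β, D-δ, D-ε}: link cost 36 + fixed 18 = 54.
Compare {D-α, D-β}: link cost 45 + fixed 11 = 56.
Compare {D-α, D-β, D-ε}: link cost 39 + fixed 17 = 56.
All other subsets cost ≥ 54. Minimum total cost: 51.

51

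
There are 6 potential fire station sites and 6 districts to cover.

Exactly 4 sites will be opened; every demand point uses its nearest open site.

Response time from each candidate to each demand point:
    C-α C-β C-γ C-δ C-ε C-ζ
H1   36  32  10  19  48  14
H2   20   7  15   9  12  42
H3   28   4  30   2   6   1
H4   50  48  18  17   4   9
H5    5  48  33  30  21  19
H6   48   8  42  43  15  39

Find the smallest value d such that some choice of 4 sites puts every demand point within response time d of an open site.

10

Open {H1, H2, H3, H5}.
  Farthest demand point is C-γ at response time 10 (to H1); all others are ≤ 10.
With {H1, H2, H4, H5} the worst case is 10.
With {H1, H3, H4, H5} the worst case is 10.
No size-4 selection achieves below 10.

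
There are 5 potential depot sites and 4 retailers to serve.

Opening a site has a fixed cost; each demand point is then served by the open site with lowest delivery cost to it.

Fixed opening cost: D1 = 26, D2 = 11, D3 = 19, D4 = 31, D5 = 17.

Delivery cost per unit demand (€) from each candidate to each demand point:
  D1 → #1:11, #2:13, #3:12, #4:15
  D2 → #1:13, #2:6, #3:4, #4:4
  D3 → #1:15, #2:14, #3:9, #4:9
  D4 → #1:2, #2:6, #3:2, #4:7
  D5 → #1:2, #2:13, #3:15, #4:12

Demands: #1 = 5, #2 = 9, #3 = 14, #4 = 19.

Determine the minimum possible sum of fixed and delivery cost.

Open {D2, D4}: assign each demand point to its cheapest open site.
  #1→D4 5×2=10, #2→D2 9×6=54, #3→D4 14×2=28, #4→D2 19×4=76
  delivery cost 168, fixed 42 → total 210.
Compare {D2, D5}: delivery cost 196 + fixed 28 = 224.
Compare {D2, D4, D5}: delivery cost 168 + fixed 59 = 227.
Compare {D2, D3, D4}: delivery cost 168 + fixed 61 = 229.
All other subsets cost ≥ 224. Minimum total cost: 210.

210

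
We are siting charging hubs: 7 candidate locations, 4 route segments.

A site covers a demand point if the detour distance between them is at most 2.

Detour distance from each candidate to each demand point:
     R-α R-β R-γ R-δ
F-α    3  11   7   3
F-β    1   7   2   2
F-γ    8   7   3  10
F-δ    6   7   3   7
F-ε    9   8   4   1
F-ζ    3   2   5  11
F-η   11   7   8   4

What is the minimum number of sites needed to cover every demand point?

2

Coverage sets (demand points within 2 of each site):
  F-α: {}
  F-β: {R-α, R-γ, R-δ}
  F-γ: {}
  F-δ: {}
  F-ε: {R-δ}
  F-ζ: {R-β}
  F-η: {}
No single site covers all 4 demand points.
But {F-β, F-ζ} covers everything, so the minimum is 2.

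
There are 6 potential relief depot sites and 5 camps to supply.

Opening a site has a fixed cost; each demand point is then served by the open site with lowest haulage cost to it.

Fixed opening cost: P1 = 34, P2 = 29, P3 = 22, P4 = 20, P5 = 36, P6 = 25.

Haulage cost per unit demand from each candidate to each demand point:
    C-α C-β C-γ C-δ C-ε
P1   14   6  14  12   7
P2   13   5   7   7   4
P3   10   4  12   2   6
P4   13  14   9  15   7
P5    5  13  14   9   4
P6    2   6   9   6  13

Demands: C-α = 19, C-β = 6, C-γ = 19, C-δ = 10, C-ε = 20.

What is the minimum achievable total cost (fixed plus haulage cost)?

Open {P2, P3, P6}: assign each demand point to its cheapest open site.
  C-α→P6 19×2=38, C-β→P3 6×4=24, C-γ→P2 19×7=133, C-δ→P3 10×2=20, C-ε→P2 20×4=80
  haulage cost 295, fixed 76 → total 371.
Compare {P2, P3, P4, P6}: haulage cost 295 + fixed 96 = 391.
Compare {P2, P6}: haulage cost 341 + fixed 54 = 395.
Compare {P1, P2, P3, P6}: haulage cost 295 + fixed 110 = 405.
All other subsets cost ≥ 391. Minimum total cost: 371.

371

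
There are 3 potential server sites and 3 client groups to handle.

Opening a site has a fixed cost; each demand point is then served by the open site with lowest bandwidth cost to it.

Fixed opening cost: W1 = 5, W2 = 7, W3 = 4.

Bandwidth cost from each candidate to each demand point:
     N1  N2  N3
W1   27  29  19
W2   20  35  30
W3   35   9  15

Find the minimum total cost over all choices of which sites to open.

55

Open {W2, W3}: assign each demand point to its cheapest open site.
  N1→W2 20, N2→W3 9, N3→W3 15
  bandwidth cost 44, fixed 11 → total 55.
Compare {W1, W3}: bandwidth cost 51 + fixed 9 = 60.
Compare {W1, W2, W3}: bandwidth cost 44 + fixed 16 = 60.
Compare {W3}: bandwidth cost 59 + fixed 4 = 63.
All other subsets cost ≥ 60. Minimum total cost: 55.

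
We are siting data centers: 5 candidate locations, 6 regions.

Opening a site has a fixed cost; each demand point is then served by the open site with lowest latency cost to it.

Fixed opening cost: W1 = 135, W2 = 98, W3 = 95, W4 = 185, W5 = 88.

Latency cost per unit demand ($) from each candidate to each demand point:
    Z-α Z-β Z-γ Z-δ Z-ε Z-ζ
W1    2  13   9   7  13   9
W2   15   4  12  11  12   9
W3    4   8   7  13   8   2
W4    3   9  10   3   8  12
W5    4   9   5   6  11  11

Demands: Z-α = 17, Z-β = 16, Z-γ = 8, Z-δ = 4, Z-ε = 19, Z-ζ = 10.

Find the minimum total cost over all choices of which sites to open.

Open {W3}: assign each demand point to its cheapest open site.
  Z-α→W3 17×4=68, Z-β→W3 16×8=128, Z-γ→W3 8×7=56, Z-δ→W3 4×13=52, Z-ε→W3 19×8=152, Z-ζ→W3 10×2=20
  latency cost 476, fixed 95 → total 571.
Compare {W2, W3}: latency cost 404 + fixed 193 = 597.
Compare {W3, W5}: latency cost 432 + fixed 183 = 615.
Compare {W1, W3}: latency cost 418 + fixed 230 = 648.
All other subsets cost ≥ 597. Minimum total cost: 571.

571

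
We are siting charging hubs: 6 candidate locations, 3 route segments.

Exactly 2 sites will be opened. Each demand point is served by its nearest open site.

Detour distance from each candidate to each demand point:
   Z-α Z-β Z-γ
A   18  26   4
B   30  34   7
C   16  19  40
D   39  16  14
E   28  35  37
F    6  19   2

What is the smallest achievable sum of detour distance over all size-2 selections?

24

Open {D, F}.
  Z-α→F 6, Z-β→D 16, Z-γ→F 2  ⇒ total 24.
Compare {A, F}: total 27.
Compare {B, F}: total 27.
No size-2 selection does better; minimum is 24.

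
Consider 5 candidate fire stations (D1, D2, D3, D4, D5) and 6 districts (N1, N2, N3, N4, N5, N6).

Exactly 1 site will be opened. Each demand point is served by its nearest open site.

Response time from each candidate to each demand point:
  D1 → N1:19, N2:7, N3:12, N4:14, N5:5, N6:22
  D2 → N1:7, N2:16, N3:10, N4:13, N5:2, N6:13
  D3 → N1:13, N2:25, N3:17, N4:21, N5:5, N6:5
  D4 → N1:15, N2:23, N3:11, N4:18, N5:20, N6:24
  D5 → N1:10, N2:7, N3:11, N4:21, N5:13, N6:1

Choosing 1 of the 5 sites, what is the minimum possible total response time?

Open {D2}.
  N1→D2 7, N2→D2 16, N3→D2 10, N4→D2 13, N5→D2 2, N6→D2 13  ⇒ total 61.
Compare {D5}: total 63.
Compare {D1}: total 79.
No size-1 selection does better; minimum is 61.

61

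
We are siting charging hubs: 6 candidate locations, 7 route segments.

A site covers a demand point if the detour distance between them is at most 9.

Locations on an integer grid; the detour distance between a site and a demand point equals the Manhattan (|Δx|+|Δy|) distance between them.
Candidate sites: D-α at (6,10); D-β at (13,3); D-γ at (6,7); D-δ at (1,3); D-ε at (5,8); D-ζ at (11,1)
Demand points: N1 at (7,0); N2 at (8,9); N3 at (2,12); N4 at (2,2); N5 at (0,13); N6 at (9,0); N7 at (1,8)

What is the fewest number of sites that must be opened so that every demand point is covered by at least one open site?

Coverage sets (demand points within 9 of each site):
  D-α: {N2, N3, N5, N7}
  D-β: {N1, N6}
  D-γ: {N1, N2, N3, N4, N7}
  D-δ: {N1, N4, N7}
  D-ε: {N2, N3, N4, N7}
  D-ζ: {N1, N6}
No 2 sites suffice: every size-2 union leaves at least one demand point uncovered.
But {D-α, D-β, D-γ} covers everything, so the minimum is 3.

3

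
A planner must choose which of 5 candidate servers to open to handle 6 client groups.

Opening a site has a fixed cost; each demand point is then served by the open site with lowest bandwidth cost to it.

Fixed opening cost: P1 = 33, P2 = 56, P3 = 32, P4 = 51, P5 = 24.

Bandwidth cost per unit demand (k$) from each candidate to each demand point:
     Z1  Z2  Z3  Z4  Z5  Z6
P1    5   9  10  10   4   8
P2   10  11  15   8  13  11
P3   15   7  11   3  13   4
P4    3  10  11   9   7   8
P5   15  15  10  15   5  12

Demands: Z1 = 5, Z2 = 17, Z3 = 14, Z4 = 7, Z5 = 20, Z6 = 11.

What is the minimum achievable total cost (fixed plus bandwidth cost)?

Open {P1, P3}: assign each demand point to its cheapest open site.
  Z1→P1 5×5=25, Z2→P3 17×7=119, Z3→P1 14×10=140, Z4→P3 7×3=21, Z5→P1 20×4=80, Z6→P3 11×4=44
  bandwidth cost 429, fixed 65 → total 494.
Compare {P1, P3, P5}: bandwidth cost 429 + fixed 89 = 518.
Compare {P1, P3, P4}: bandwidth cost 419 + fixed 116 = 535.
Compare {P3, P4, P5}: bandwidth cost 439 + fixed 107 = 546.
All other subsets cost ≥ 518. Minimum total cost: 494.

494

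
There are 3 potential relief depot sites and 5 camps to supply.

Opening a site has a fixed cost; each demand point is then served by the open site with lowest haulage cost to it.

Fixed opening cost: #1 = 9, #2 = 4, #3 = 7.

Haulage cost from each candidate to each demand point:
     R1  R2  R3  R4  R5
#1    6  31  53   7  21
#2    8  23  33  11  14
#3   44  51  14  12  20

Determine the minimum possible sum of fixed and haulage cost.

81

Open {#2, #3}: assign each demand point to its cheapest open site.
  R1→#2 8, R2→#2 23, R3→#3 14, R4→#2 11, R5→#2 14
  haulage cost 70, fixed 11 → total 81.
Compare {#1, #2, #3}: haulage cost 64 + fixed 20 = 84.
Compare {#2}: haulage cost 89 + fixed 4 = 93.
Compare {#1, #3}: haulage cost 78 + fixed 16 = 94.
All other subsets cost ≥ 84. Minimum total cost: 81.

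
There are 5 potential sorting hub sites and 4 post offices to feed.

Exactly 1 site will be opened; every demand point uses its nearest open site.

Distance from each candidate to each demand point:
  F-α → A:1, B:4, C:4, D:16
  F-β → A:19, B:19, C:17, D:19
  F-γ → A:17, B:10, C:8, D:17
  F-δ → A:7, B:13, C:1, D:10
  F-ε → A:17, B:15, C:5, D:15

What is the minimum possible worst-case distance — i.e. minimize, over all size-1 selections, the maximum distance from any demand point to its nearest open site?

Open {F-δ}.
  Farthest demand point is B at distance 13 (to F-δ); all others are ≤ 13.
With {F-α} the worst case is 16.
With {F-γ} the worst case is 17.
No size-1 selection achieves below 13.

13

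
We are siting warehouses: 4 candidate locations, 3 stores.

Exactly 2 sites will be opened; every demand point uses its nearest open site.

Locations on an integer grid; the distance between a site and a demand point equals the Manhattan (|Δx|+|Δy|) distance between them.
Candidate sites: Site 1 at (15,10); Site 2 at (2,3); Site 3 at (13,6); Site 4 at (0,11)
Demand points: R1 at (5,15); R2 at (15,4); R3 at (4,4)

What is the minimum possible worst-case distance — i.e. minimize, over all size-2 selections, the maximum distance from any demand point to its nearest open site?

Open {Site 1, Site 4}.
  Farthest demand point is R3 at distance 11 (to Site 4); all others are ≤ 11.
With {Site 3, Site 4} the worst case is 11.
With {Site 2, Site 4} the worst case is 14.
No size-2 selection achieves below 11.

11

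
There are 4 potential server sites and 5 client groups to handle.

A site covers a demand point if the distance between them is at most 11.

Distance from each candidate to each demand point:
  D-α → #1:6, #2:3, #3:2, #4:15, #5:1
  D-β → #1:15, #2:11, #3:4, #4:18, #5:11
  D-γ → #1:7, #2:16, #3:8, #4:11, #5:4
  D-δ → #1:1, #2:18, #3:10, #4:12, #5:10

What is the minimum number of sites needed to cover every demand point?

Coverage sets (demand points within 11 of each site):
  D-α: {#1, #2, #3, #5}
  D-β: {#2, #3, #5}
  D-γ: {#1, #3, #4, #5}
  D-δ: {#1, #3, #5}
No single site covers all 5 demand points.
But {D-α, D-γ} covers everything, so the minimum is 2.

2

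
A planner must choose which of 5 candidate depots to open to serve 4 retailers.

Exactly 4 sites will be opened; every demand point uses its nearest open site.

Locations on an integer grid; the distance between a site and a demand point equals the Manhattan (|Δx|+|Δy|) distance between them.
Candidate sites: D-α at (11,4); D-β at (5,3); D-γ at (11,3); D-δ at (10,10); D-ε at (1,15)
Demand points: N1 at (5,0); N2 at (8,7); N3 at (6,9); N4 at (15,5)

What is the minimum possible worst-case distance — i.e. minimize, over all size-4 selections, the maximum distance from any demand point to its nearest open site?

5

Open {D-α, D-β, D-γ, D-δ}.
  Farthest demand point is N2 at distance 5 (to D-δ); all others are ≤ 5.
With {D-α, D-β, D-δ, D-ε} the worst case is 5.
With {D-β, D-γ, D-δ, D-ε} the worst case is 6.
No size-4 selection achieves below 5.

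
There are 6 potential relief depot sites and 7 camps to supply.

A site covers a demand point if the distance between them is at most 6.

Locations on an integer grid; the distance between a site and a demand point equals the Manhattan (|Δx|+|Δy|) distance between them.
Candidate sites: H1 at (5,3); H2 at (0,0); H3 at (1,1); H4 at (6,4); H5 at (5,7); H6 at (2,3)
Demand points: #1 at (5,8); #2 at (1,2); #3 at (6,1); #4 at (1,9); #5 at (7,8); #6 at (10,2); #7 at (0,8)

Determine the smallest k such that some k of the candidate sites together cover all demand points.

2

Coverage sets (demand points within 6 of each site):
  H1: {#1, #2, #3, #6}
  H2: {#2}
  H3: {#2, #3}
  H4: {#1, #3, #5, #6}
  H5: {#1, #4, #5, #7}
  H6: {#2, #3}
No single site covers all 7 demand points.
But {H1, H5} covers everything, so the minimum is 2.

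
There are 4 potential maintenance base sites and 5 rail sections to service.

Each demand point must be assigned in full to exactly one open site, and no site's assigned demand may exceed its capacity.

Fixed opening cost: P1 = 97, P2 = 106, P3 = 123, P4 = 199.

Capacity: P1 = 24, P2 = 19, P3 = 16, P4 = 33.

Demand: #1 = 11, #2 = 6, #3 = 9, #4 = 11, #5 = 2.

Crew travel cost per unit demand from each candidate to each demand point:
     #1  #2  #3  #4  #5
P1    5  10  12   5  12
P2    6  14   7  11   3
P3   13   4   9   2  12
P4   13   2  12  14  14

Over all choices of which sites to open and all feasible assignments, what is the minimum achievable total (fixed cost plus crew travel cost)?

459

Open {P1, P3}; cheapest assignment that respects the capacities:
  P1 (cap 24, load 24): #1, #4, #5 — cost 11×5 + 11×5 + 2×12 = 134
  P3 (cap 16, load 15): #2, #3 — cost 6×4 + 9×9 = 105
  Shipping 239, fixed 220 → total 459.
  Any other capacity-feasible assignment to {P1, P3} ships for at least 239.
Compare {P1, P2}: its best feasible assignment gives total 466.
Compare {P1, P2, P3}: its best feasible assignment gives total 529.
Every other set of open sites that can feasibly serve all demand totals ≥ 466 even under its best assignment. Minimum: 459.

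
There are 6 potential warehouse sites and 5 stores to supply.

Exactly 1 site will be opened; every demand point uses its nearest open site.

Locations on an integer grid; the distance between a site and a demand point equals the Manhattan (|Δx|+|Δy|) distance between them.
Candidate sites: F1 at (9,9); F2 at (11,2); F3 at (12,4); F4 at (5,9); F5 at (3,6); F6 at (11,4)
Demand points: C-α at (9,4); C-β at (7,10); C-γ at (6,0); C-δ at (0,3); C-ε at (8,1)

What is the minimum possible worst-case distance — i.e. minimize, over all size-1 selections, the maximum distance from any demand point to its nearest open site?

Open {F5}.
  Farthest demand point is C-ε at distance 10 (to F5); all others are ≤ 10.
With {F4} the worst case is 11.
With {F2} the worst case is 12.
No size-1 selection achieves below 10.

10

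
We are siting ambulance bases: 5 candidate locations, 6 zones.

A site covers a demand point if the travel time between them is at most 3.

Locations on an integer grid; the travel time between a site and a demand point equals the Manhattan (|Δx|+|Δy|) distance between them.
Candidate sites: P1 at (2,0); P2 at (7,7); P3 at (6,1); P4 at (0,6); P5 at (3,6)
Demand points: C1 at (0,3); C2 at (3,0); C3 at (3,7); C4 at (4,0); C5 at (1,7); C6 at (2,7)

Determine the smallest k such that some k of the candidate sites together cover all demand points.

3

Coverage sets (demand points within 3 of each site):
  P1: {C2, C4}
  P2: {}
  P3: {C4}
  P4: {C1, C5, C6}
  P5: {C3, C5, C6}
No 2 sites suffice: every size-2 union leaves at least one demand point uncovered.
But {P1, P4, P5} covers everything, so the minimum is 3.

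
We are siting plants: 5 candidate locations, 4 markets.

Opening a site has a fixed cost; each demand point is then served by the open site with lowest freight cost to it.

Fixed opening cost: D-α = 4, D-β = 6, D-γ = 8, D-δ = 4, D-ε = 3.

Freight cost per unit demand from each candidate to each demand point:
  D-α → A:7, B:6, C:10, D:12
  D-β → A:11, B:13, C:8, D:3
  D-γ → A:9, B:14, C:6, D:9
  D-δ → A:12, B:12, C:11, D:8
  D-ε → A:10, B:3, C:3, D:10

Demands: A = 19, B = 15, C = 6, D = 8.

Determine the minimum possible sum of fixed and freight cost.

Open {D-α, D-β, D-ε}: assign each demand point to its cheapest open site.
  A→D-α 19×7=133, B→D-ε 15×3=45, C→D-ε 6×3=18, D→D-β 8×3=24
  freight cost 220, fixed 13 → total 233.
Compare {D-α, D-β, D-δ, D-ε}: freight cost 220 + fixed 17 = 237.
Compare {D-α, D-β, D-γ, D-ε}: freight cost 220 + fixed 21 = 241.
Compare {D-α, D-β, D-γ, D-δ, D-ε}: freight cost 220 + fixed 25 = 245.
All other subsets cost ≥ 237. Minimum total cost: 233.

233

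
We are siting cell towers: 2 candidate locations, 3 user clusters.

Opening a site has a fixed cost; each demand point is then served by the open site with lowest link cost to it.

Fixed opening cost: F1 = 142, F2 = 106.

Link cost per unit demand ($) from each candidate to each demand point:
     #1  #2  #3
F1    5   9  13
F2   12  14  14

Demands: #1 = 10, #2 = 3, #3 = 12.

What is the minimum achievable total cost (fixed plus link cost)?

Open {F1}: assign each demand point to its cheapest open site.
  #1→F1 10×5=50, #2→F1 3×9=27, #3→F1 12×13=156
  link cost 233, fixed 142 → total 375.
Compare {F2}: link cost 330 + fixed 106 = 436.
Compare {F1, F2}: link cost 233 + fixed 248 = 481.

375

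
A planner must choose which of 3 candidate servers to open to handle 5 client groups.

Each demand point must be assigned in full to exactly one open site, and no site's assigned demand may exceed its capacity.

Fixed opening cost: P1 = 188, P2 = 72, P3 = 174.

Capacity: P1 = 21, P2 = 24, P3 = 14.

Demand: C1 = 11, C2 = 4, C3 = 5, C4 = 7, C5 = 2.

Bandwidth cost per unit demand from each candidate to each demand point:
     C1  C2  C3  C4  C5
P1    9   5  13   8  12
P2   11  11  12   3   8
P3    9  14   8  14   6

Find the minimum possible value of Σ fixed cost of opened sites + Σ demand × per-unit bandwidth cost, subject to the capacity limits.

Open {P1, P2}; cheapest assignment that respects the capacities:
  P1 (cap 21, load 15): C1, C2 — cost 11×9 + 4×5 = 119
  P2 (cap 24, load 14): C3, C4, C5 — cost 5×12 + 7×3 + 2×8 = 97
  Shipping 216, fixed 260 → total 476.
  Any other capacity-feasible assignment to {P1, P2} ships for at least 216.
Compare {P2, P3}: its best feasible assignment gives total 482.
Compare {P1, P3}: its best feasible assignment gives total 614.
Every other set of open sites that can feasibly serve all demand totals ≥ 482 even under its best assignment. Minimum: 476.

476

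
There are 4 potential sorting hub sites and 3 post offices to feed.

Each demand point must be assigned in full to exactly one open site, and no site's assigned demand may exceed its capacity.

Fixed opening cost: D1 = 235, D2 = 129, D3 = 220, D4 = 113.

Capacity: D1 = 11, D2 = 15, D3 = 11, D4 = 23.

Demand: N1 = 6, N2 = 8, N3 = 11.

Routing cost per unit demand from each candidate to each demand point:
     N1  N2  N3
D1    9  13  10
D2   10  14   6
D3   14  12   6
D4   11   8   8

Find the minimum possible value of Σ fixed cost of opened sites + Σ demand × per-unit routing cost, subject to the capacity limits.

Open {D2, D4}; cheapest assignment that respects the capacities:
  D2 (cap 15, load 11): N3 — cost 11×6 = 66
  D4 (cap 23, load 14): N1, N2 — cost 6×11 + 8×8 = 130
  Shipping 196, fixed 242 → total 438.
  Any other capacity-feasible assignment to {D2, D4} ships for at least 196.
Compare {D3, D4}: its best feasible assignment gives total 529.
Compare {D1, D4}: its best feasible assignment gives total 554.
Every other set of open sites that can feasibly serve all demand totals ≥ 529 even under its best assignment. Minimum: 438.

438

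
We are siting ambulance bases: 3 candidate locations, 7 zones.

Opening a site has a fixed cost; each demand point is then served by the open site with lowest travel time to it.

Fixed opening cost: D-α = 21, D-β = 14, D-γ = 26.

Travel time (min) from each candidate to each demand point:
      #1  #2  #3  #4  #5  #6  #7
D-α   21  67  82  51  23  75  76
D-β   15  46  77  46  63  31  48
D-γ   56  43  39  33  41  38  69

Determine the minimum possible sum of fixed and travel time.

290

Open {D-β, D-γ}: assign each demand point to its cheapest open site.
  #1→D-β 15, #2→D-γ 43, #3→D-γ 39, #4→D-γ 33, #5→D-γ 41, #6→D-β 31, #7→D-β 48
  travel time 250, fixed 40 → total 290.
Compare {D-α, D-β, D-γ}: travel time 232 + fixed 61 = 293.
Compare {D-α, D-γ}: travel time 266 + fixed 47 = 313.
Compare {D-α, D-β}: travel time 286 + fixed 35 = 321.
All other subsets cost ≥ 293. Minimum total cost: 290.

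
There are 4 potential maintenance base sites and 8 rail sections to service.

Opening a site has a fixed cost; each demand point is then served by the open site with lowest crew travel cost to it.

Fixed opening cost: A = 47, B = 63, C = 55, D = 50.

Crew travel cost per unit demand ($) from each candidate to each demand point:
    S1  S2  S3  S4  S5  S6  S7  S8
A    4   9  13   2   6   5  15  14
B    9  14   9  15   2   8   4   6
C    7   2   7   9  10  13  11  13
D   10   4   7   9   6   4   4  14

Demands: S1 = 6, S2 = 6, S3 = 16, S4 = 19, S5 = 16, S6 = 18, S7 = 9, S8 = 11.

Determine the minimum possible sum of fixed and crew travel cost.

Open {A, B, D}: assign each demand point to its cheapest open site.
  S1→A 6×4=24, S2→D 6×4=24, S3→D 16×7=112, S4→A 19×2=38, S5→B 16×2=32, S6→D 18×4=72, S7→B 9×4=36, S8→B 11×6=66
  crew travel cost 404, fixed 160 → total 564.
Compare {A, B, C}: crew travel cost 410 + fixed 165 = 575.
Compare {A, B}: crew travel cost 484 + fixed 110 = 594.
Compare {A, B, C, D}: crew travel cost 392 + fixed 215 = 607.
All other subsets cost ≥ 575. Minimum total cost: 564.

564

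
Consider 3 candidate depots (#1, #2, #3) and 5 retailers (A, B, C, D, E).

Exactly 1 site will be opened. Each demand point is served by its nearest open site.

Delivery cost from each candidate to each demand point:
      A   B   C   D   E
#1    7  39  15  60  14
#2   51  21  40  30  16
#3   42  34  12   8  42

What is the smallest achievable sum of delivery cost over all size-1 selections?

135

Open {#1}.
  A→#1 7, B→#1 39, C→#1 15, D→#1 60, E→#1 14  ⇒ total 135.
Compare {#3}: total 138.
Compare {#2}: total 158.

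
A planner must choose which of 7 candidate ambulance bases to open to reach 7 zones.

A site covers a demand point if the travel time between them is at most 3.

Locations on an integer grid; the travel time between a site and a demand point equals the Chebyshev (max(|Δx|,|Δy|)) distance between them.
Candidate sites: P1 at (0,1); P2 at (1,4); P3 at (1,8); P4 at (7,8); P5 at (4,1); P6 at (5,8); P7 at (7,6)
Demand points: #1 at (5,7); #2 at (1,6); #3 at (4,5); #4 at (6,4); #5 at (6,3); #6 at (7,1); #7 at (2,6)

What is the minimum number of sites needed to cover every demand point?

3

Coverage sets (demand points within 3 of each site):
  P1: {}
  P2: {#2, #3, #7}
  P3: {#2, #3, #7}
  P4: {#1, #3}
  P5: {#4, #5, #6}
  P6: {#1, #3, #7}
  P7: {#1, #3, #4, #5}
No 2 sites suffice: every size-2 union leaves at least one demand point uncovered.
But {P2, P4, P5} covers everything, so the minimum is 3.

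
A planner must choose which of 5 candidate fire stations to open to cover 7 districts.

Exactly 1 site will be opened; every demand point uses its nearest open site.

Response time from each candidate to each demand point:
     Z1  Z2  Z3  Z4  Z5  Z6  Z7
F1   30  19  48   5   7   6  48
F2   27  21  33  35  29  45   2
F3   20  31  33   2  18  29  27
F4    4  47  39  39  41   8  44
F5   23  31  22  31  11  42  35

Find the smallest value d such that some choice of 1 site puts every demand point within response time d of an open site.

33

Open {F3}.
  Farthest demand point is Z3 at response time 33 (to F3); all others are ≤ 33.
With {F5} the worst case is 42.
With {F2} the worst case is 45.
No size-1 selection achieves below 33.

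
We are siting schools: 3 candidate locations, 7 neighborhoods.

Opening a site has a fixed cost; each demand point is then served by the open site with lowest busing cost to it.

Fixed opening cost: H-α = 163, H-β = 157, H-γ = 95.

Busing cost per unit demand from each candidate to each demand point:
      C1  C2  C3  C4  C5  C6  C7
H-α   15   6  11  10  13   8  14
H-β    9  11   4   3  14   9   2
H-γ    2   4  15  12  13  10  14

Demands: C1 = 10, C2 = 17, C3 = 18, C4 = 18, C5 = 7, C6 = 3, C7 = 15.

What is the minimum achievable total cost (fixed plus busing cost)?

Open {H-β, H-γ}: assign each demand point to its cheapest open site.
  C1→H-γ 10×2=20, C2→H-γ 17×4=68, C3→H-β 18×4=72, C4→H-β 18×3=54, C5→H-γ 7×13=91, C6→H-β 3×9=27, C7→H-β 15×2=30
  busing cost 362, fixed 252 → total 614.
Compare {H-β}: busing cost 558 + fixed 157 = 715.
Compare {H-α, H-β, H-γ}: busing cost 359 + fixed 415 = 774.
Compare {H-α, H-β}: busing cost 463 + fixed 320 = 783.
All other subsets cost ≥ 715. Minimum total cost: 614.

614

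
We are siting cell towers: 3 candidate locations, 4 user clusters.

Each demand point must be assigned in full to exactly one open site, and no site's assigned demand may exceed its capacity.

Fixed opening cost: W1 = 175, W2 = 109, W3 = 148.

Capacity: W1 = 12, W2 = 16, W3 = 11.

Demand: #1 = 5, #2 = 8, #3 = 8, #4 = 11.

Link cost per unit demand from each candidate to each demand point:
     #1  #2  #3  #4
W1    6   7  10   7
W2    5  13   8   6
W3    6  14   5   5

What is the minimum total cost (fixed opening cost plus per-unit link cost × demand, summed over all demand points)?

Open {W1, W2, W3}; cheapest assignment that respects the capacities:
  W1 (cap 12, load 8): #2 — cost 8×7 = 56
  W2 (cap 16, load 16): #1, #4 — cost 5×5 + 11×6 = 91
  W3 (cap 11, load 8): #3 — cost 8×5 = 40
  Shipping 187, fixed 432 → total 619.
  Any other capacity-feasible assignment to {W1, W2, W3} ships for at least 187.
Total demand is 32 and no other set of sites has combined capacity ≥ 32, so {W1, W2, W3} is the only feasible choice of open sites. Minimum: 619.

619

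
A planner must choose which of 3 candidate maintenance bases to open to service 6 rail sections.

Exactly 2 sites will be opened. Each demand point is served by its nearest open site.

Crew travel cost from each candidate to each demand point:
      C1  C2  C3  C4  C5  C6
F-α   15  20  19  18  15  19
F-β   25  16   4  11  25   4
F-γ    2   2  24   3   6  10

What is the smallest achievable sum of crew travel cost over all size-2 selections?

21

Open {F-β, F-γ}.
  C1→F-γ 2, C2→F-γ 2, C3→F-β 4, C4→F-γ 3, C5→F-γ 6, C6→F-β 4  ⇒ total 21.
Compare {F-α, F-γ}: total 42.
Compare {F-α, F-β}: total 65.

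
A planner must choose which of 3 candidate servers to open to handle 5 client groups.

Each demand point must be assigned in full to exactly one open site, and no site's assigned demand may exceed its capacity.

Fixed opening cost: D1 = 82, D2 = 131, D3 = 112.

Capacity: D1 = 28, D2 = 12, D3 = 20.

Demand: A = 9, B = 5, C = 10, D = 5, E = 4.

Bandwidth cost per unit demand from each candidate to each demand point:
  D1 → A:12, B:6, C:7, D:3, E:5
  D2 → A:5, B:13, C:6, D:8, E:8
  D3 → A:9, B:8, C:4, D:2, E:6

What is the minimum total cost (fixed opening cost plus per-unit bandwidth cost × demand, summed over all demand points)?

380

Open {D1, D3}; cheapest assignment that respects the capacities:
  D1 (cap 28, load 14): B, D, E — cost 5×6 + 5×3 + 4×5 = 65
  D3 (cap 20, load 19): A, C — cost 9×9 + 10×4 = 121
  Shipping 186, fixed 194 → total 380.
  Any other capacity-feasible assignment to {D1, D3} ships for at least 186.
Compare {D1, D2}: its best feasible assignment gives total 393.
Compare {D1, D2, D3}: its best feasible assignment gives total 470.
Every other set of open sites that can feasibly serve all demand totals ≥ 393 even under its best assignment. Minimum: 380.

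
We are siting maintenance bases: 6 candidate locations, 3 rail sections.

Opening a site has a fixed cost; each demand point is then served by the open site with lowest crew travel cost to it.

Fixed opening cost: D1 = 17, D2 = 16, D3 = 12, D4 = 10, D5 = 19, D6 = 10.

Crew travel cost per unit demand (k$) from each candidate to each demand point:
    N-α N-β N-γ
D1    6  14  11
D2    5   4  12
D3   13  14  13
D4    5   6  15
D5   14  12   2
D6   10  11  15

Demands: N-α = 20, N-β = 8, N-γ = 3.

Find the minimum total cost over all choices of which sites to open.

Open {D2, D5}: assign each demand point to its cheapest open site.
  N-α→D2 20×5=100, N-β→D2 8×4=32, N-γ→D5 3×2=6
  crew travel cost 138, fixed 35 → total 173.
Compare {D4, D5}: crew travel cost 154 + fixed 29 = 183.
Compare {D2, D4, D5}: crew travel cost 138 + fixed 45 = 183.
Compare {D2, D5, D6}: crew travel cost 138 + fixed 45 = 183.
All other subsets cost ≥ 183. Minimum total cost: 173.

173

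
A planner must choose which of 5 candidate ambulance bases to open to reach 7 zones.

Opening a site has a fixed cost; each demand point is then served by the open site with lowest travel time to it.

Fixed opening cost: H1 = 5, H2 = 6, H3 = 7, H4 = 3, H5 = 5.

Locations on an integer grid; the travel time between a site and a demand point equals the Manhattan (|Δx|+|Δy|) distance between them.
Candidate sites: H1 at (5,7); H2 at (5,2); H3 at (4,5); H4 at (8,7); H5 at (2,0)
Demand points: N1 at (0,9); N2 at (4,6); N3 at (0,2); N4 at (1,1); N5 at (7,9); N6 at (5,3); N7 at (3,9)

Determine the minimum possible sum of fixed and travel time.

37

Open {H1, H5}: assign each demand point to its cheapest open site.
  N1→H1 7, N2→H1 2, N3→H5 4, N4→H5 2, N5→H1 4, N6→H1 4, N7→H1 4
  travel time 27, fixed 10 → total 37.
Compare {H1, H2}: travel time 28 + fixed 11 = 39.
Compare {H1, H4, H5}: travel time 26 + fixed 13 = 39.
Compare {H1, H2, H5}: travel time 24 + fixed 16 = 40.
All other subsets cost ≥ 39. Minimum total cost: 37.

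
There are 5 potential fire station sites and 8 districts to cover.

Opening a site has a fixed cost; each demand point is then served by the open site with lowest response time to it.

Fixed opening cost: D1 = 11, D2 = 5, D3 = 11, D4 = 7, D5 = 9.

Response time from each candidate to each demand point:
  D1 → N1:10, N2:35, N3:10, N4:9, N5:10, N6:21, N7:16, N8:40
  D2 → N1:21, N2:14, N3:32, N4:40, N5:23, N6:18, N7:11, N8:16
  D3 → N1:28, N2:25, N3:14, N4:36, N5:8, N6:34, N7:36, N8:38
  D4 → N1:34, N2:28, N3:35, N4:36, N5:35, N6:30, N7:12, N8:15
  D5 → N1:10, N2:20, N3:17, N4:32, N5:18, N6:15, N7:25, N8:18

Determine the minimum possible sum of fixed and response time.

114

Open {D1, D2}: assign each demand point to its cheapest open site.
  N1→D1 10, N2→D2 14, N3→D1 10, N4→D1 9, N5→D1 10, N6→D2 18, N7→D2 11, N8→D2 16
  response time 98, fixed 16 → total 114.
Compare {D1, D2, D4}: response time 97 + fixed 23 = 120.
Compare {D1, D2, D5}: response time 95 + fixed 25 = 120.
Compare {D1, D2, D3}: response time 96 + fixed 27 = 123.
All other subsets cost ≥ 120. Minimum total cost: 114.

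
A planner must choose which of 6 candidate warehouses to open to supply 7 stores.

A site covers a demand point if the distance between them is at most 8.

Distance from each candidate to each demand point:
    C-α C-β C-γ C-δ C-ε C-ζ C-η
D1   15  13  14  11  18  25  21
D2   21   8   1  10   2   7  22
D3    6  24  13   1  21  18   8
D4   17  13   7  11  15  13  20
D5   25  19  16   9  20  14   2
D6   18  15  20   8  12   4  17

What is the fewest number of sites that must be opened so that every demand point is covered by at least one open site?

Coverage sets (demand points within 8 of each site):
  D1: {}
  D2: {C-β, C-γ, C-ε, C-ζ}
  D3: {C-α, C-δ, C-η}
  D4: {C-γ}
  D5: {C-η}
  D6: {C-δ, C-ζ}
No single site covers all 7 demand points.
But {D2, D3} covers everything, so the minimum is 2.

2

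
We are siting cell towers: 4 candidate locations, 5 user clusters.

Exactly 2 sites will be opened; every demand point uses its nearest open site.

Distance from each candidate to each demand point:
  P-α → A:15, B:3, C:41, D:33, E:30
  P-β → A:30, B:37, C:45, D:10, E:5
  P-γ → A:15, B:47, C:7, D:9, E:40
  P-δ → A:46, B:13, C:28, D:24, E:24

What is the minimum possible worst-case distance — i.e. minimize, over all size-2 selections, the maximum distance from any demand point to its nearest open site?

24

Open {P-γ, P-δ}.
  Farthest demand point is E at distance 24 (to P-δ); all others are ≤ 24.
With {P-α, P-δ} the worst case is 28.
With {P-α, P-γ} the worst case is 30.
No size-2 selection achieves below 24.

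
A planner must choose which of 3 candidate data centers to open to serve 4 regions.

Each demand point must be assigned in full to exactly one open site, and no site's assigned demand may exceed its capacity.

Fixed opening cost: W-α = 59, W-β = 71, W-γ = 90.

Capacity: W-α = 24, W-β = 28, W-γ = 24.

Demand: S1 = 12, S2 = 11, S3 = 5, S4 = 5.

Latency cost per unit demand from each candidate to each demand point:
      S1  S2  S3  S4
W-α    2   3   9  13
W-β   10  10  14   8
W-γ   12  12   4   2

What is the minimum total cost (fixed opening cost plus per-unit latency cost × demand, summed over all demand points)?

Open {W-α, W-γ}; cheapest assignment that respects the capacities:
  W-α (cap 24, load 23): S1, S2 — cost 12×2 + 11×3 = 57
  W-γ (cap 24, load 10): S3, S4 — cost 5×4 + 5×2 = 30
  Shipping 87, fixed 149 → total 236.
  Any other capacity-feasible assignment to {W-α, W-γ} ships for at least 87.
Compare {W-α, W-β}: its best feasible assignment gives total 297.
Compare {W-α, W-β, W-γ}: its best feasible assignment gives total 307.
Every other set of open sites that can feasibly serve all demand totals ≥ 297 even under its best assignment. Minimum: 236.

236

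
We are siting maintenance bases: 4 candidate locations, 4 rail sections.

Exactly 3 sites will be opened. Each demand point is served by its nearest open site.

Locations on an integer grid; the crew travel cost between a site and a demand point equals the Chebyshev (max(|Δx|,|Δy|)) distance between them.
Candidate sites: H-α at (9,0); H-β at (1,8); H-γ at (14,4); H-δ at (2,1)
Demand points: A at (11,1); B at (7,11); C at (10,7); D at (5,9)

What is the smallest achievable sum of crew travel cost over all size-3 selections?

Open {H-α, H-β, H-γ}.
  A→H-α 2, B→H-β 6, C→H-γ 4, D→H-β 4  ⇒ total 16.
Compare {H-β, H-γ, H-δ}: total 17.
Compare {H-α, H-β, H-δ}: total 19.
No size-3 selection does better; minimum is 16.

16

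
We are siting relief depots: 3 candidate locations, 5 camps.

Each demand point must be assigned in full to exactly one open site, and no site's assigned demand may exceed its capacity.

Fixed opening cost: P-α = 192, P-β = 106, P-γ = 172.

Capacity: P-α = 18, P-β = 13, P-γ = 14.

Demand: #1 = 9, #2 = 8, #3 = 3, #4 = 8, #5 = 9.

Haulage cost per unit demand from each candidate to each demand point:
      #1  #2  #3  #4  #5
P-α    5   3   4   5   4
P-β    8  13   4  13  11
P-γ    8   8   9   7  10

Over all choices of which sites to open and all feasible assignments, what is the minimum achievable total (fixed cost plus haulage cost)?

Open {P-α, P-β, P-γ}; cheapest assignment that respects the capacities:
  P-α (cap 18, load 17): #2, #5 — cost 8×3 + 9×4 = 60
  P-β (cap 13, load 12): #1, #3 — cost 9×8 + 3×4 = 84
  P-γ (cap 14, load 8): #4 — cost 8×7 = 56
  Shipping 200, fixed 470 → total 670.
  Any other capacity-feasible assignment to {P-α, P-β, P-γ} ships for at least 200.
Total demand is 37 and no other set of sites has combined capacity ≥ 37, so {P-α, P-β, P-γ} is the only feasible choice of open sites. Minimum: 670.

670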